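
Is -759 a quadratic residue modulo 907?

no

Reduce the numerator: -759 ≡ 148 (mod 907), so (-759/907) = (148/907).
Factor out 2: 148 = 2^2·37. Since 907 ≡ 3 (mod 8), (2/907) = -1, and (2/907)^2 = +1. Now have (37/907).
37 ≡ 1 (mod 4), so quadratic reciprocity gives (37/907) = (907/37). Reduce: 907 ≡ 19 (mod 37). Now have (19/37).
37 ≡ 1 (mod 4), so quadratic reciprocity gives (19/37) = (37/19). Reduce: 37 ≡ 18 (mod 19). Now have (18/19).
Factor out 2: 18 = 2·9. Since 19 ≡ 3 (mod 8), (2/19) = -1. Now have -(9/19).
9 ≡ 1 (mod 4), so quadratic reciprocity gives (9/19) = (19/9). Reduce: 19 ≡ 1 (mod 9). Now have -(1/9).
(1/9) = 1. Collecting the sign factors: -1.
(-759/907) = -1, and 907 is prime, so -759 is not a quadratic residue mod 907.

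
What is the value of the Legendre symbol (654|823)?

-1

(654|823)
  = (327|823)    [823 ≡ 7 mod 8 ⇒ (2|823) = +1]
  = -(823|327)    [QR: both ≡ 3 mod 4, sign flips]
  = -(169|327)    [823 ≡ 169 mod 327]
  = -(327|169)    [QR: 169 ≡ 1 mod 4, sign kept]
  = -(158|169)    [327 ≡ 158 mod 169]
  = -(79|169)    [169 ≡ 1 mod 8 ⇒ (2|169) = +1]
  = -(169|79)    [QR: 169 ≡ 1 mod 4, sign kept]
  = -(11|79)    [169 ≡ 11 mod 79]
  = (79|11)    [QR: both ≡ 3 mod 4, sign flips]
  = (2|11)    [79 ≡ 2 mod 11]
  = -(1|11)    [11 ≡ 3 mod 8 ⇒ (2|11) = -1]
  = -1    [(1|11) = 1]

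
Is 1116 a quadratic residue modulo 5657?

(1116/5657)
  = (279/5657)    [5657 ≡ 1 mod 8 ⇒ (2/5657)^2 = +1]
  = (5657/279)    [QR: 5657 ≡ 1 mod 4, sign kept]
  = (77/279)    [5657 ≡ 77 mod 279]
  = (279/77)    [QR: 77 ≡ 1 mod 4, sign kept]
  = (48/77)    [279 ≡ 48 mod 77]
  = (3/77)    [77 ≡ 5 mod 8 ⇒ (2/77)^4 = +1]
  = (77/3)    [QR: 77 ≡ 1 mod 4, sign kept]
  = (2/3)    [77 ≡ 2 mod 3]
  = -(1/3)    [3 ≡ 3 mod 8 ⇒ (2/3) = -1]
  = -1    [(1/3) = 1]
(1116/5657) = -1, and 5657 is prime, so 1116 is not a quadratic residue mod 5657.

no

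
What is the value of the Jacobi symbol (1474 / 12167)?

1

(1474 / 12167)
  = (737 / 12167)    [12167 ≡ 7 mod 8 ⇒ (2 / 12167) = +1]
  = (12167 / 737)    [QR: 737 ≡ 1 mod 4, sign kept]
  = (375 / 737)    [12167 ≡ 375 mod 737]
  = (737 / 375)    [QR: 737 ≡ 1 mod 4, sign kept]
  = (362 / 375)    [737 ≡ 362 mod 375]
  = (181 / 375)    [375 ≡ 7 mod 8 ⇒ (2 / 375) = +1]
  = (375 / 181)    [QR: 181 ≡ 1 mod 4, sign kept]
  = (13 / 181)    [375 ≡ 13 mod 181]
  = (181 / 13)    [QR: 13 ≡ 1 mod 4, sign kept]
  = (12 / 13)    [181 ≡ 12 mod 13]
  = (3 / 13)    [13 ≡ 5 mod 8 ⇒ (2 / 13)^2 = +1]
  = (13 / 3)    [QR: 13 ≡ 1 mod 4, sign kept]
  = (1 / 3)    [13 ≡ 1 mod 3]
  = 1    [(1 / 3) = 1]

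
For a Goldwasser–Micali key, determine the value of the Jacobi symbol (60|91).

-1

Factor out 2: 60 = 2^2·15. Since 91 ≡ 3 (mod 8), (2|91) = -1, and (2|91)^2 = +1. Now have (15|91).
Both 15 ≡ 3 and 91 ≡ 3 (mod 4), so reciprocity gives (15|91) = -(91|15). Reduce: 91 ≡ 1 (mod 15). Now have -(1|15).
(1|15) = 1. Collecting the sign factors: -1.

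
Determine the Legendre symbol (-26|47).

1

Reduce the numerator: -26 ≡ 21 (mod 47), so (-26|47) = (21|47).
21 ≡ 1 (mod 4), so quadratic reciprocity gives (21|47) = (47|21). Reduce: 47 ≡ 5 (mod 21). Now have (5|21).
5 ≡ 1 (mod 4), so quadratic reciprocity gives (5|21) = (21|5). Reduce: 21 ≡ 1 (mod 5). Now have (1|5).
(1|5) = 1. Collecting the sign factors: 1.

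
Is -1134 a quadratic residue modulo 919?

Reduce the numerator: -1134 ≡ 704 (mod 919), so (-1134/919) = (704/919).
Factor out 2: 704 = 2^6·11. Since 919 ≡ 7 (mod 8), (2/919) = +1, and (2/919)^6 = +1. Now have (11/919).
Both 11 ≡ 3 and 919 ≡ 3 (mod 4), so reciprocity gives (11/919) = -(919/11). Reduce: 919 ≡ 6 (mod 11). Now have -(6/11).
Factor out 2: 6 = 2·3. Since 11 ≡ 3 (mod 8), (2/11) = -1. Now have (3/11).
Both 3 ≡ 3 and 11 ≡ 3 (mod 4), so reciprocity gives (3/11) = -(11/3). Reduce: 11 ≡ 2 (mod 3). Now have -(2/3).
Factor out 2: 2 = 2. Since 3 ≡ 3 (mod 8), (2/3) = -1. Now have (1/3).
(1/3) = 1. Collecting the sign factors: 1.
(-1134/919) = 1, and 919 is prime, so -1134 is a quadratic residue mod 919.

yes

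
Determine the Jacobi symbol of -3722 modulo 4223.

-1

Pull out -1: (-3722 / 4223) = (-1 / 4223)·(3722 / 4223). Since 4223 ≡ 3 (mod 4), (-1 / 4223) = -1. Now have -(3722 / 4223).
Factor out 2: 3722 = 2·1861. Since 4223 ≡ 7 (mod 8), (2 / 4223) = +1. Now have -(1861 / 4223).
1861 ≡ 1 (mod 4), so quadratic reciprocity gives (1861 / 4223) = (4223 / 1861). Reduce: 4223 ≡ 501 (mod 1861). Now have -(501 / 1861).
501 ≡ 1 (mod 4), so quadratic reciprocity gives (501 / 1861) = (1861 / 501). Reduce: 1861 ≡ 358 (mod 501). Now have -(358 / 501).
Factor out 2: 358 = 2·179. Since 501 ≡ 5 (mod 8), (2 / 501) = -1. Now have (179 / 501).
501 ≡ 1 (mod 4), so quadratic reciprocity gives (179 / 501) = (501 / 179). Reduce: 501 ≡ 143 (mod 179). Now have (143 / 179).
Both 143 ≡ 3 and 179 ≡ 3 (mod 4), so reciprocity gives (143 / 179) = -(179 / 143). Reduce: 179 ≡ 36 (mod 143). Now have -(36 / 143).
Factor out 2: 36 = 2^2·9. Since 143 ≡ 7 (mod 8), (2 / 143) = +1, and (2 / 143)^2 = +1. Now have -(9 / 143).
9 ≡ 1 (mod 4), so quadratic reciprocity gives (9 / 143) = (143 / 9). Reduce: 143 ≡ 8 (mod 9). Now have -(8 / 9).
Factor out 2: 8 = 2^3. Since 9 ≡ 1 (mod 8), (2 / 9) = +1, and (2 / 9)^3 = +1. Now have -(1 / 9).
(1 / 9) = 1. Collecting the sign factors: -1.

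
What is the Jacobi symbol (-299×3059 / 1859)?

0

By multiplicativity, (-299·3059 / 1859) = (-299 / 1859)·(3059 / 1859).
First factor (-299 / 1859):
(-299 / 1859)
  = (1560 / 1859)    [-299 ≡ 1560 mod 1859]
  = -(195 / 1859)    [1859 ≡ 3 mod 8 ⇒ (2 / 1859)^3 = -1]
  = (1859 / 195)    [QR: both ≡ 3 mod 4, sign flips]
  = (104 / 195)    [1859 ≡ 104 mod 195]
  = -(13 / 195)    [195 ≡ 3 mod 8 ⇒ (2 / 195)^3 = -1]
  = -(195 / 13)    [QR: 13 ≡ 1 mod 4, sign kept]
  = -(0 / 13)    [195 ≡ 0 mod 13]
  = 0    [numerator 0, gcd > 1]
Second factor (3059 / 1859):
(3059 / 1859)
  = (1200 / 1859)    [3059 ≡ 1200 mod 1859]
  = (75 / 1859)    [1859 ≡ 3 mod 8 ⇒ (2 / 1859)^4 = +1]
  = -(1859 / 75)    [QR: both ≡ 3 mod 4, sign flips]
  = -(59 / 75)    [1859 ≡ 59 mod 75]
  = (75 / 59)    [QR: both ≡ 3 mod 4, sign flips]
  = (16 / 59)    [75 ≡ 16 mod 59]
  = (1 / 59)    [59 ≡ 3 mod 8 ⇒ (2 / 59)^4 = +1]
  = 1    [(1 / 59) = 1]
Product: (0)·(1) = 0.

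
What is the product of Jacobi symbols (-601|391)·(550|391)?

1

By multiplicativity, (-601·550|391) = (-601|391)·(550|391).
First factor (-601|391):
Pull out -1: (-601|391) = (-1|391)·(601|391). Since 391 ≡ 3 (mod 4), (-1|391) = -1. Now have -(601|391).
Reduce the numerator: 601 ≡ 210 (mod 391), so (601|391) = (210|391).
Factor out 2: 210 = 2·105. Since 391 ≡ 7 (mod 8), (2|391) = +1. Now have -(105|391).
105 ≡ 1 (mod 4), so quadratic reciprocity gives (105|391) = (391|105). Reduce: 391 ≡ 76 (mod 105). Now have -(76|105).
Factor out 2: 76 = 2^2·19. Since 105 ≡ 1 (mod 8), (2|105) = +1, and (2|105)^2 = +1. Now have -(19|105).
105 ≡ 1 (mod 4), so quadratic reciprocity gives (19|105) = (105|19). Reduce: 105 ≡ 10 (mod 19). Now have -(10|19).
Factor out 2: 10 = 2·5. Since 19 ≡ 3 (mod 8), (2|19) = -1. Now have (5|19).
5 ≡ 1 (mod 4), so quadratic reciprocity gives (5|19) = (19|5). Reduce: 19 ≡ 4 (mod 5). Now have (4|5).
Factor out 2: 4 = 2^2. Since 5 ≡ 5 (mod 8), (2|5) = -1, and (2|5)^2 = +1. Now have (1|5).
(1|5) = 1. Collecting the sign factors: 1.
Second factor (550|391):
Reduce the numerator: 550 ≡ 159 (mod 391), so (550|391) = (159|391).
Both 159 ≡ 3 and 391 ≡ 3 (mod 4), so reciprocity gives (159|391) = -(391|159). Reduce: 391 ≡ 73 (mod 159). Now have -(73|159).
73 ≡ 1 (mod 4), so quadratic reciprocity gives (73|159) = (159|73). Reduce: 159 ≡ 13 (mod 73). Now have -(13|73).
13 ≡ 1 (mod 4), so quadratic reciprocity gives (13|73) = (73|13). Reduce: 73 ≡ 8 (mod 13). Now have -(8|13).
Factor out 2: 8 = 2^3. Since 13 ≡ 5 (mod 8), (2|13) = -1, and (2|13)^3 = -1. Now have (1|13).
(1|13) = 1. Collecting the sign factors: 1.
Product: (1)·(1) = 1.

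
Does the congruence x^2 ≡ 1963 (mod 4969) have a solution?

(1963/4969)
  = (4969/1963)    [QR: 4969 ≡ 1 mod 4, sign kept]
  = (1043/1963)    [4969 ≡ 1043 mod 1963]
  = -(1963/1043)    [QR: both ≡ 3 mod 4, sign flips]
  = -(920/1043)    [1963 ≡ 920 mod 1043]
  = (115/1043)    [1043 ≡ 3 mod 8 ⇒ (2/1043)^3 = -1]
  = -(1043/115)    [QR: both ≡ 3 mod 4, sign flips]
  = -(8/115)    [1043 ≡ 8 mod 115]
  = (1/115)    [115 ≡ 3 mod 8 ⇒ (2/115)^3 = -1]
  = 1    [(1/115) = 1]
The Legendre symbol is 1, so x^2 ≡ 1963 (mod 4969) has solution.

yes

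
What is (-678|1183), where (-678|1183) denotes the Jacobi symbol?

1

Reduce the numerator: -678 ≡ 505 (mod 1183), so (-678|1183) = (505|1183).
505 ≡ 1 (mod 4), so quadratic reciprocity gives (505|1183) = (1183|505). Reduce: 1183 ≡ 173 (mod 505). Now have (173|505).
173 ≡ 1 (mod 4), so quadratic reciprocity gives (173|505) = (505|173). Reduce: 505 ≡ 159 (mod 173). Now have (159|173).
173 ≡ 1 (mod 4), so quadratic reciprocity gives (159|173) = (173|159). Reduce: 173 ≡ 14 (mod 159). Now have (14|159).
Factor out 2: 14 = 2·7. Since 159 ≡ 7 (mod 8), (2|159) = +1. Now have (7|159).
Both 7 ≡ 3 and 159 ≡ 3 (mod 4), so reciprocity gives (7|159) = -(159|7). Reduce: 159 ≡ 5 (mod 7). Now have -(5|7).
5 ≡ 1 (mod 4), so quadratic reciprocity gives (5|7) = (7|5). Reduce: 7 ≡ 2 (mod 5). Now have -(2|5).
Factor out 2: 2 = 2. Since 5 ≡ 5 (mod 8), (2|5) = -1. Now have (1|5).
(1|5) = 1. Collecting the sign factors: 1.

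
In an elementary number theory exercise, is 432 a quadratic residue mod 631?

no

(432/631)
  = (27/631)    [631 ≡ 7 mod 8 ⇒ (2/631)^4 = +1]
  = -(631/27)    [QR: both ≡ 3 mod 4, sign flips]
  = -(10/27)    [631 ≡ 10 mod 27]
  = (5/27)    [27 ≡ 3 mod 8 ⇒ (2/27) = -1]
  = (27/5)    [QR: 5 ≡ 1 mod 4, sign kept]
  = (2/5)    [27 ≡ 2 mod 5]
  = -(1/5)    [5 ≡ 5 mod 8 ⇒ (2/5) = -1]
  = -1    [(1/5) = 1]
(432/631) = -1, and 631 is prime, so 432 is not a quadratic residue mod 631.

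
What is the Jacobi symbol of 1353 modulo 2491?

1

1353 ≡ 1 (mod 4), so quadratic reciprocity gives (1353|2491) = (2491|1353). Reduce: 2491 ≡ 1138 (mod 1353). Now have (1138|1353).
Factor out 2: 1138 = 2·569. Since 1353 ≡ 1 (mod 8), (2|1353) = +1. Now have (569|1353).
569 ≡ 1 (mod 4), so quadratic reciprocity gives (569|1353) = (1353|569). Reduce: 1353 ≡ 215 (mod 569). Now have (215|569).
569 ≡ 1 (mod 4), so quadratic reciprocity gives (215|569) = (569|215). Reduce: 569 ≡ 139 (mod 215). Now have (139|215).
Both 139 ≡ 3 and 215 ≡ 3 (mod 4), so reciprocity gives (139|215) = -(215|139). Reduce: 215 ≡ 76 (mod 139). Now have -(76|139).
Factor out 2: 76 = 2^2·19. Since 139 ≡ 3 (mod 8), (2|139) = -1, and (2|139)^2 = +1. Now have -(19|139).
Both 19 ≡ 3 and 139 ≡ 3 (mod 4), so reciprocity gives (19|139) = -(139|19). Reduce: 139 ≡ 6 (mod 19). Now have (6|19).
Factor out 2: 6 = 2·3. Since 19 ≡ 3 (mod 8), (2|19) = -1. Now have -(3|19).
Both 3 ≡ 3 and 19 ≡ 3 (mod 4), so reciprocity gives (3|19) = -(19|3). Reduce: 19 ≡ 1 (mod 3). Now have (1|3).
(1|3) = 1. Collecting the sign factors: 1.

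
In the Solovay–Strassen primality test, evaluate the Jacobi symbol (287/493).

-1

493 ≡ 1 (mod 4), so quadratic reciprocity gives (287/493) = (493/287). Reduce: 493 ≡ 206 (mod 287). Now have (206/287).
Factor out 2: 206 = 2·103. Since 287 ≡ 7 (mod 8), (2/287) = +1. Now have (103/287).
Both 103 ≡ 3 and 287 ≡ 3 (mod 4), so reciprocity gives (103/287) = -(287/103). Reduce: 287 ≡ 81 (mod 103). Now have -(81/103).
81 ≡ 1 (mod 4), so quadratic reciprocity gives (81/103) = (103/81). Reduce: 103 ≡ 22 (mod 81). Now have -(22/81).
Factor out 2: 22 = 2·11. Since 81 ≡ 1 (mod 8), (2/81) = +1. Now have -(11/81).
81 ≡ 1 (mod 4), so quadratic reciprocity gives (11/81) = (81/11). Reduce: 81 ≡ 4 (mod 11). Now have -(4/11).
Factor out 2: 4 = 2^2. Since 11 ≡ 3 (mod 8), (2/11) = -1, and (2/11)^2 = +1. Now have -(1/11).
(1/11) = 1. Collecting the sign factors: -1.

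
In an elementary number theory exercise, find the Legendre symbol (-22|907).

Pull out -1: (-22|907) = (-1|907)·(22|907). Since 907 ≡ 3 (mod 4), (-1|907) = -1. Now have -(22|907).
Factor out 2: 22 = 2·11. Since 907 ≡ 3 (mod 8), (2|907) = -1. Now have (11|907).
Both 11 ≡ 3 and 907 ≡ 3 (mod 4), so reciprocity gives (11|907) = -(907|11). Reduce: 907 ≡ 5 (mod 11). Now have -(5|11).
5 ≡ 1 (mod 4), so quadratic reciprocity gives (5|11) = (11|5). Reduce: 11 ≡ 1 (mod 5). Now have -(1|5).
(1|5) = 1. Collecting the sign factors: -1.

-1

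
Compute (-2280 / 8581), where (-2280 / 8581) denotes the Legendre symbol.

(-2280 / 8581)
  = (2280 / 8581)    [8581 ≡ 1 mod 4 ⇒ (-1 / 8581) = +1]
  = -(285 / 8581)    [8581 ≡ 5 mod 8 ⇒ (2 / 8581)^3 = -1]
  = -(8581 / 285)    [QR: 285 ≡ 1 mod 4, sign kept]
  = -(31 / 285)    [8581 ≡ 31 mod 285]
  = -(285 / 31)    [QR: 285 ≡ 1 mod 4, sign kept]
  = -(6 / 31)    [285 ≡ 6 mod 31]
  = -(3 / 31)    [31 ≡ 7 mod 8 ⇒ (2 / 31) = +1]
  = (31 / 3)    [QR: both ≡ 3 mod 4, sign flips]
  = (1 / 3)    [31 ≡ 1 mod 3]
  = 1    [(1 / 3) = 1]

1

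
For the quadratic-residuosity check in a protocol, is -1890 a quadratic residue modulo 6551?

Pull out -1: (-1890/6551) = (-1/6551)·(1890/6551). Since 6551 ≡ 3 (mod 4), (-1/6551) = -1. Now have -(1890/6551).
Factor out 2: 1890 = 2·945. Since 6551 ≡ 7 (mod 8), (2/6551) = +1. Now have -(945/6551).
945 ≡ 1 (mod 4), so quadratic reciprocity gives (945/6551) = (6551/945). Reduce: 6551 ≡ 881 (mod 945). Now have -(881/945).
881 ≡ 1 (mod 4), so quadratic reciprocity gives (881/945) = (945/881). Reduce: 945 ≡ 64 (mod 881). Now have -(64/881).
Factor out 2: 64 = 2^6. Since 881 ≡ 1 (mod 8), (2/881) = +1, and (2/881)^6 = +1. Now have -(1/881).
(1/881) = 1. Collecting the sign factors: -1.
(-1890/6551) = -1, and 6551 is prime, so -1890 is not a quadratic residue mod 6551.

no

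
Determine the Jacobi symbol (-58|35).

1

Pull out -1: (-58|35) = (-1|35)·(58|35). Since 35 ≡ 3 (mod 4), (-1|35) = -1. Now have -(58|35).
Reduce the numerator: 58 ≡ 23 (mod 35), so (58|35) = (23|35).
Both 23 ≡ 3 and 35 ≡ 3 (mod 4), so reciprocity gives (23|35) = -(35|23). Reduce: 35 ≡ 12 (mod 23). Now have (12|23).
Factor out 2: 12 = 2^2·3. Since 23 ≡ 7 (mod 8), (2|23) = +1, and (2|23)^2 = +1. Now have (3|23).
Both 3 ≡ 3 and 23 ≡ 3 (mod 4), so reciprocity gives (3|23) = -(23|3). Reduce: 23 ≡ 2 (mod 3). Now have -(2|3).
Factor out 2: 2 = 2. Since 3 ≡ 3 (mod 8), (2|3) = -1. Now have (1|3).
(1|3) = 1. Collecting the sign factors: 1.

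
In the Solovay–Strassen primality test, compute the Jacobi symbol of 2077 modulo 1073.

1

Reduce the numerator: 2077 ≡ 1004 (mod 1073), so (2077/1073) = (1004/1073).
Factor out 2: 1004 = 2^2·251. Since 1073 ≡ 1 (mod 8), (2/1073) = +1, and (2/1073)^2 = +1. Now have (251/1073).
1073 ≡ 1 (mod 4), so quadratic reciprocity gives (251/1073) = (1073/251). Reduce: 1073 ≡ 69 (mod 251). Now have (69/251).
69 ≡ 1 (mod 4), so quadratic reciprocity gives (69/251) = (251/69). Reduce: 251 ≡ 44 (mod 69). Now have (44/69).
Factor out 2: 44 = 2^2·11. Since 69 ≡ 5 (mod 8), (2/69) = -1, and (2/69)^2 = +1. Now have (11/69).
69 ≡ 1 (mod 4), so quadratic reciprocity gives (11/69) = (69/11). Reduce: 69 ≡ 3 (mod 11). Now have (3/11).
Both 3 ≡ 3 and 11 ≡ 3 (mod 4), so reciprocity gives (3/11) = -(11/3). Reduce: 11 ≡ 2 (mod 3). Now have -(2/3).
Factor out 2: 2 = 2. Since 3 ≡ 3 (mod 8), (2/3) = -1. Now have (1/3).
(1/3) = 1. Collecting the sign factors: 1.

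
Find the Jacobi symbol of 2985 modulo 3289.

2985 ≡ 1 (mod 4), so quadratic reciprocity gives (2985/3289) = (3289/2985). Reduce: 3289 ≡ 304 (mod 2985). Now have (304/2985).
Factor out 2: 304 = 2^4·19. Since 2985 ≡ 1 (mod 8), (2/2985) = +1, and (2/2985)^4 = +1. Now have (19/2985).
2985 ≡ 1 (mod 4), so quadratic reciprocity gives (19/2985) = (2985/19). Reduce: 2985 ≡ 2 (mod 19). Now have (2/19).
Factor out 2: 2 = 2. Since 19 ≡ 3 (mod 8), (2/19) = -1. Now have -(1/19).
(1/19) = 1. Collecting the sign factors: -1.

-1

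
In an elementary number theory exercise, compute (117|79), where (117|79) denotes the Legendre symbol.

1

(117|79)
  = (38|79)    [117 ≡ 38 mod 79]
  = (19|79)    [79 ≡ 7 mod 8 ⇒ (2|79) = +1]
  = -(79|19)    [QR: both ≡ 3 mod 4, sign flips]
  = -(3|19)    [79 ≡ 3 mod 19]
  = (19|3)    [QR: both ≡ 3 mod 4, sign flips]
  = (1|3)    [19 ≡ 1 mod 3]
  = 1    [(1|3) = 1]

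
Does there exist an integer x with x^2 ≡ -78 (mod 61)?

Reduce the numerator: -78 ≡ 44 (mod 61), so (-78|61) = (44|61).
Factor out 2: 44 = 2^2·11. Since 61 ≡ 5 (mod 8), (2|61) = -1, and (2|61)^2 = +1. Now have (11|61).
61 ≡ 1 (mod 4), so quadratic reciprocity gives (11|61) = (61|11). Reduce: 61 ≡ 6 (mod 11). Now have (6|11).
Factor out 2: 6 = 2·3. Since 11 ≡ 3 (mod 8), (2|11) = -1. Now have -(3|11).
Both 3 ≡ 3 and 11 ≡ 3 (mod 4), so reciprocity gives (3|11) = -(11|3). Reduce: 11 ≡ 2 (mod 3). Now have (2|3).
Factor out 2: 2 = 2. Since 3 ≡ 3 (mod 8), (2|3) = -1. Now have -(1|3).
(1|3) = 1. Collecting the sign factors: -1.
The Legendre symbol is -1, so x^2 ≡ -78 (mod 61) has no solution.

no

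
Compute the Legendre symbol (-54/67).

(-54/67)
  = -(54/67)    [67 ≡ 3 mod 4 ⇒ (-1/67) = -1]
  = (27/67)    [67 ≡ 3 mod 8 ⇒ (2/67) = -1]
  = -(67/27)    [QR: both ≡ 3 mod 4, sign flips]
  = -(13/27)    [67 ≡ 13 mod 27]
  = -(27/13)    [QR: 13 ≡ 1 mod 4, sign kept]
  = -(1/13)    [27 ≡ 1 mod 13]
  = -1    [(1/13) = 1]

-1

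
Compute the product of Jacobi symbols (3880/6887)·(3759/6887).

0

By multiplicativity, (3880·3759/6887) = (3880/6887)·(3759/6887).
First factor (3880/6887):
(3880/6887)
  = (485/6887)    [6887 ≡ 7 mod 8 ⇒ (2/6887)^3 = +1]
  = (6887/485)    [QR: 485 ≡ 1 mod 4, sign kept]
  = (97/485)    [6887 ≡ 97 mod 485]
  = (485/97)    [QR: 97 ≡ 1 mod 4, sign kept]
  = (0/97)    [485 ≡ 0 mod 97]
  = 0    [numerator 0, gcd > 1]
Second factor (3759/6887):
(3759/6887)
  = -(6887/3759)    [QR: both ≡ 3 mod 4, sign flips]
  = -(3128/3759)    [6887 ≡ 3128 mod 3759]
  = -(391/3759)    [3759 ≡ 7 mod 8 ⇒ (2/3759)^3 = +1]
  = (3759/391)    [QR: both ≡ 3 mod 4, sign flips]
  = (240/391)    [3759 ≡ 240 mod 391]
  = (15/391)    [391 ≡ 7 mod 8 ⇒ (2/391)^4 = +1]
  = -(391/15)    [QR: both ≡ 3 mod 4, sign flips]
  = -(1/15)    [391 ≡ 1 mod 15]
  = -1    [(1/15) = 1]
Product: (0)·(-1) = 0.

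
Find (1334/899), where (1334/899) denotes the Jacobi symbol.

0

(1334/899)
  = (435/899)    [1334 ≡ 435 mod 899]
  = -(899/435)    [QR: both ≡ 3 mod 4, sign flips]
  = -(29/435)    [899 ≡ 29 mod 435]
  = -(435/29)    [QR: 29 ≡ 1 mod 4, sign kept]
  = -(0/29)    [435 ≡ 0 mod 29]
  = 0    [numerator 0, gcd > 1]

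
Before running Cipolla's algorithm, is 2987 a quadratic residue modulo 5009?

yes

5009 ≡ 1 (mod 4), so quadratic reciprocity gives (2987/5009) = (5009/2987). Reduce: 5009 ≡ 2022 (mod 2987). Now have (2022/2987).
Factor out 2: 2022 = 2·1011. Since 2987 ≡ 3 (mod 8), (2/2987) = -1. Now have -(1011/2987).
Both 1011 ≡ 3 and 2987 ≡ 3 (mod 4), so reciprocity gives (1011/2987) = -(2987/1011). Reduce: 2987 ≡ 965 (mod 1011). Now have (965/1011).
965 ≡ 1 (mod 4), so quadratic reciprocity gives (965/1011) = (1011/965). Reduce: 1011 ≡ 46 (mod 965). Now have (46/965).
Factor out 2: 46 = 2·23. Since 965 ≡ 5 (mod 8), (2/965) = -1. Now have -(23/965).
965 ≡ 1 (mod 4), so quadratic reciprocity gives (23/965) = (965/23). Reduce: 965 ≡ 22 (mod 23). Now have -(22/23).
Factor out 2: 22 = 2·11. Since 23 ≡ 7 (mod 8), (2/23) = +1. Now have -(11/23).
Both 11 ≡ 3 and 23 ≡ 3 (mod 4), so reciprocity gives (11/23) = -(23/11). Reduce: 23 ≡ 1 (mod 11). Now have (1/11).
(1/11) = 1. Collecting the sign factors: 1.
(2987/5009) = 1, and 5009 is prime, so 2987 is a quadratic residue mod 5009.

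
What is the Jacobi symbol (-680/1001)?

(-680/1001)
  = (680/1001)    [1001 ≡ 1 mod 4 ⇒ (-1/1001) = +1]
  = (85/1001)    [1001 ≡ 1 mod 8 ⇒ (2/1001)^3 = +1]
  = (1001/85)    [QR: 85 ≡ 1 mod 4, sign kept]
  = (66/85)    [1001 ≡ 66 mod 85]
  = -(33/85)    [85 ≡ 5 mod 8 ⇒ (2/85) = -1]
  = -(85/33)    [QR: 33 ≡ 1 mod 4, sign kept]
  = -(19/33)    [85 ≡ 19 mod 33]
  = -(33/19)    [QR: 33 ≡ 1 mod 4, sign kept]
  = -(14/19)    [33 ≡ 14 mod 19]
  = (7/19)    [19 ≡ 3 mod 8 ⇒ (2/19) = -1]
  = -(19/7)    [QR: both ≡ 3 mod 4, sign flips]
  = -(5/7)    [19 ≡ 5 mod 7]
  = -(7/5)    [QR: 5 ≡ 1 mod 4, sign kept]
  = -(2/5)    [7 ≡ 2 mod 5]
  = (1/5)    [5 ≡ 5 mod 8 ⇒ (2/5) = -1]
  = 1    [(1/5) = 1]

1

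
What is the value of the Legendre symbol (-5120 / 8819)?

-1

Reduce the numerator: -5120 ≡ 3699 (mod 8819), so (-5120 / 8819) = (3699 / 8819).
Both 3699 ≡ 3 and 8819 ≡ 3 (mod 4), so reciprocity gives (3699 / 8819) = -(8819 / 3699). Reduce: 8819 ≡ 1421 (mod 3699). Now have -(1421 / 3699).
1421 ≡ 1 (mod 4), so quadratic reciprocity gives (1421 / 3699) = (3699 / 1421). Reduce: 3699 ≡ 857 (mod 1421). Now have -(857 / 1421).
857 ≡ 1 (mod 4), so quadratic reciprocity gives (857 / 1421) = (1421 / 857). Reduce: 1421 ≡ 564 (mod 857). Now have -(564 / 857).
Factor out 2: 564 = 2^2·141. Since 857 ≡ 1 (mod 8), (2 / 857) = +1, and (2 / 857)^2 = +1. Now have -(141 / 857).
141 ≡ 1 (mod 4), so quadratic reciprocity gives (141 / 857) = (857 / 141). Reduce: 857 ≡ 11 (mod 141). Now have -(11 / 141).
141 ≡ 1 (mod 4), so quadratic reciprocity gives (11 / 141) = (141 / 11). Reduce: 141 ≡ 9 (mod 11). Now have -(9 / 11).
9 ≡ 1 (mod 4), so quadratic reciprocity gives (9 / 11) = (11 / 9). Reduce: 11 ≡ 2 (mod 9). Now have -(2 / 9).
Factor out 2: 2 = 2. Since 9 ≡ 1 (mod 8), (2 / 9) = +1. Now have -(1 / 9).
(1 / 9) = 1. Collecting the sign factors: -1.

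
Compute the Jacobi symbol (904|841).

1

Reduce the numerator: 904 ≡ 63 (mod 841), so (904|841) = (63|841).
841 ≡ 1 (mod 4), so quadratic reciprocity gives (63|841) = (841|63). Reduce: 841 ≡ 22 (mod 63). Now have (22|63).
Factor out 2: 22 = 2·11. Since 63 ≡ 7 (mod 8), (2|63) = +1. Now have (11|63).
Both 11 ≡ 3 and 63 ≡ 3 (mod 4), so reciprocity gives (11|63) = -(63|11). Reduce: 63 ≡ 8 (mod 11). Now have -(8|11).
Factor out 2: 8 = 2^3. Since 11 ≡ 3 (mod 8), (2|11) = -1, and (2|11)^3 = -1. Now have (1|11).
(1|11) = 1. Collecting the sign factors: 1.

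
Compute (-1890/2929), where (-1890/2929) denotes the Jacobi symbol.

-1

Pull out -1: (-1890/2929) = (-1/2929)·(1890/2929). Since 2929 ≡ 1 (mod 4), (-1/2929) = +1. Now have (1890/2929).
Factor out 2: 1890 = 2·945. Since 2929 ≡ 1 (mod 8), (2/2929) = +1. Now have (945/2929).
945 ≡ 1 (mod 4), so quadratic reciprocity gives (945/2929) = (2929/945). Reduce: 2929 ≡ 94 (mod 945). Now have (94/945).
Factor out 2: 94 = 2·47. Since 945 ≡ 1 (mod 8), (2/945) = +1. Now have (47/945).
945 ≡ 1 (mod 4), so quadratic reciprocity gives (47/945) = (945/47). Reduce: 945 ≡ 5 (mod 47). Now have (5/47).
5 ≡ 1 (mod 4), so quadratic reciprocity gives (5/47) = (47/5). Reduce: 47 ≡ 2 (mod 5). Now have (2/5).
Factor out 2: 2 = 2. Since 5 ≡ 5 (mod 8), (2/5) = -1. Now have -(1/5).
(1/5) = 1. Collecting the sign factors: -1.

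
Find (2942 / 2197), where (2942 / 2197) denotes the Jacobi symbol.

(2942 / 2197)
  = (745 / 2197)    [2942 ≡ 745 mod 2197]
  = (2197 / 745)    [QR: 745 ≡ 1 mod 4, sign kept]
  = (707 / 745)    [2197 ≡ 707 mod 745]
  = (745 / 707)    [QR: 745 ≡ 1 mod 4, sign kept]
  = (38 / 707)    [745 ≡ 38 mod 707]
  = -(19 / 707)    [707 ≡ 3 mod 8 ⇒ (2 / 707) = -1]
  = (707 / 19)    [QR: both ≡ 3 mod 4, sign flips]
  = (4 / 19)    [707 ≡ 4 mod 19]
  = (1 / 19)    [19 ≡ 3 mod 8 ⇒ (2 / 19)^2 = +1]
  = 1    [(1 / 19) = 1]

1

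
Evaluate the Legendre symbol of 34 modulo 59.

-1

(34/59)
  = -(17/59)    [59 ≡ 3 mod 8 ⇒ (2/59) = -1]
  = -(59/17)    [QR: 17 ≡ 1 mod 4, sign kept]
  = -(8/17)    [59 ≡ 8 mod 17]
  = -(1/17)    [17 ≡ 1 mod 8 ⇒ (2/17)^3 = +1]
  = -1    [(1/17) = 1]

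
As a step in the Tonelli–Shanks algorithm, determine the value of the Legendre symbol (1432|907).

1

Reduce the numerator: 1432 ≡ 525 (mod 907), so (1432|907) = (525|907).
525 ≡ 1 (mod 4), so quadratic reciprocity gives (525|907) = (907|525). Reduce: 907 ≡ 382 (mod 525). Now have (382|525).
Factor out 2: 382 = 2·191. Since 525 ≡ 5 (mod 8), (2|525) = -1. Now have -(191|525).
525 ≡ 1 (mod 4), so quadratic reciprocity gives (191|525) = (525|191). Reduce: 525 ≡ 143 (mod 191). Now have -(143|191).
Both 143 ≡ 3 and 191 ≡ 3 (mod 4), so reciprocity gives (143|191) = -(191|143). Reduce: 191 ≡ 48 (mod 143). Now have (48|143).
Factor out 2: 48 = 2^4·3. Since 143 ≡ 7 (mod 8), (2|143) = +1, and (2|143)^4 = +1. Now have (3|143).
Both 3 ≡ 3 and 143 ≡ 3 (mod 4), so reciprocity gives (3|143) = -(143|3). Reduce: 143 ≡ 2 (mod 3). Now have -(2|3).
Factor out 2: 2 = 2. Since 3 ≡ 3 (mod 8), (2|3) = -1. Now have (1|3).
(1|3) = 1. Collecting the sign factors: 1.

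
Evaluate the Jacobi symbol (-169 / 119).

(-169 / 119)
  = (69 / 119)    [-169 ≡ 69 mod 119]
  = (119 / 69)    [QR: 69 ≡ 1 mod 4, sign kept]
  = (50 / 69)    [119 ≡ 50 mod 69]
  = -(25 / 69)    [69 ≡ 5 mod 8 ⇒ (2 / 69) = -1]
  = -(69 / 25)    [QR: 25 ≡ 1 mod 4, sign kept]
  = -(19 / 25)    [69 ≡ 19 mod 25]
  = -(25 / 19)    [QR: 25 ≡ 1 mod 4, sign kept]
  = -(6 / 19)    [25 ≡ 6 mod 19]
  = (3 / 19)    [19 ≡ 3 mod 8 ⇒ (2 / 19) = -1]
  = -(19 / 3)    [QR: both ≡ 3 mod 4, sign flips]
  = -(1 / 3)    [19 ≡ 1 mod 3]
  = -1    [(1 / 3) = 1]

-1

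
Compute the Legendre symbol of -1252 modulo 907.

-1

Pull out -1: (-1252 / 907) = (-1 / 907)·(1252 / 907). Since 907 ≡ 3 (mod 4), (-1 / 907) = -1. Now have -(1252 / 907).
Reduce the numerator: 1252 ≡ 345 (mod 907), so (1252 / 907) = (345 / 907).
345 ≡ 1 (mod 4), so quadratic reciprocity gives (345 / 907) = (907 / 345). Reduce: 907 ≡ 217 (mod 345). Now have -(217 / 345).
217 ≡ 1 (mod 4), so quadratic reciprocity gives (217 / 345) = (345 / 217). Reduce: 345 ≡ 128 (mod 217). Now have -(128 / 217).
Factor out 2: 128 = 2^7. Since 217 ≡ 1 (mod 8), (2 / 217) = +1, and (2 / 217)^7 = +1. Now have -(1 / 217).
(1 / 217) = 1. Collecting the sign factors: -1.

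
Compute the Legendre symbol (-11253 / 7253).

(-11253 / 7253)
  = (3253 / 7253)    [-11253 ≡ 3253 mod 7253]
  = (7253 / 3253)    [QR: 3253 ≡ 1 mod 4, sign kept]
  = (747 / 3253)    [7253 ≡ 747 mod 3253]
  = (3253 / 747)    [QR: 3253 ≡ 1 mod 4, sign kept]
  = (265 / 747)    [3253 ≡ 265 mod 747]
  = (747 / 265)    [QR: 265 ≡ 1 mod 4, sign kept]
  = (217 / 265)    [747 ≡ 217 mod 265]
  = (265 / 217)    [QR: 217 ≡ 1 mod 4, sign kept]
  = (48 / 217)    [265 ≡ 48 mod 217]
  = (3 / 217)    [217 ≡ 1 mod 8 ⇒ (2 / 217)^4 = +1]
  = (217 / 3)    [QR: 217 ≡ 1 mod 4, sign kept]
  = (1 / 3)    [217 ≡ 1 mod 3]
  = 1    [(1 / 3) = 1]

1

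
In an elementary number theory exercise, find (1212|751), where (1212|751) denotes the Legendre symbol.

(1212|751)
  = (461|751)    [1212 ≡ 461 mod 751]
  = (751|461)    [QR: 461 ≡ 1 mod 4, sign kept]
  = (290|461)    [751 ≡ 290 mod 461]
  = -(145|461)    [461 ≡ 5 mod 8 ⇒ (2|461) = -1]
  = -(461|145)    [QR: 145 ≡ 1 mod 4, sign kept]
  = -(26|145)    [461 ≡ 26 mod 145]
  = -(13|145)    [145 ≡ 1 mod 8 ⇒ (2|145) = +1]
  = -(145|13)    [QR: 13 ≡ 1 mod 4, sign kept]
  = -(2|13)    [145 ≡ 2 mod 13]
  = (1|13)    [13 ≡ 5 mod 8 ⇒ (2|13) = -1]
  = 1    [(1|13) = 1]

1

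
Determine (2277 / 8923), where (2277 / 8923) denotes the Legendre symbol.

(2277 / 8923)
  = (8923 / 2277)    [QR: 2277 ≡ 1 mod 4, sign kept]
  = (2092 / 2277)    [8923 ≡ 2092 mod 2277]
  = (523 / 2277)    [2277 ≡ 5 mod 8 ⇒ (2 / 2277)^2 = +1]
  = (2277 / 523)    [QR: 2277 ≡ 1 mod 4, sign kept]
  = (185 / 523)    [2277 ≡ 185 mod 523]
  = (523 / 185)    [QR: 185 ≡ 1 mod 4, sign kept]
  = (153 / 185)    [523 ≡ 153 mod 185]
  = (185 / 153)    [QR: 153 ≡ 1 mod 4, sign kept]
  = (32 / 153)    [185 ≡ 32 mod 153]
  = (1 / 153)    [153 ≡ 1 mod 8 ⇒ (2 / 153)^5 = +1]
  = 1    [(1 / 153) = 1]

1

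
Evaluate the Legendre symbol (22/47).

-1

Factor out 2: 22 = 2·11. Since 47 ≡ 7 (mod 8), (2/47) = +1. Now have (11/47).
Both 11 ≡ 3 and 47 ≡ 3 (mod 4), so reciprocity gives (11/47) = -(47/11). Reduce: 47 ≡ 3 (mod 11). Now have -(3/11).
Both 3 ≡ 3 and 11 ≡ 3 (mod 4), so reciprocity gives (3/11) = -(11/3). Reduce: 11 ≡ 2 (mod 3). Now have (2/3).
Factor out 2: 2 = 2. Since 3 ≡ 3 (mod 8), (2/3) = -1. Now have -(1/3).
(1/3) = 1. Collecting the sign factors: -1.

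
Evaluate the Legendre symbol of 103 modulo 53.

Reduce the numerator: 103 ≡ 50 (mod 53), so (103/53) = (50/53).
Factor out 2: 50 = 2·25. Since 53 ≡ 5 (mod 8), (2/53) = -1. Now have -(25/53).
25 ≡ 1 (mod 4), so quadratic reciprocity gives (25/53) = (53/25). Reduce: 53 ≡ 3 (mod 25). Now have -(3/25).
25 ≡ 1 (mod 4), so quadratic reciprocity gives (3/25) = (25/3). Reduce: 25 ≡ 1 (mod 3). Now have -(1/3).
(1/3) = 1. Collecting the sign factors: -1.

-1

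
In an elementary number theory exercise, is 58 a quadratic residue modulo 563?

yes

Factor out 2: 58 = 2·29. Since 563 ≡ 3 (mod 8), (2/563) = -1. Now have -(29/563).
29 ≡ 1 (mod 4), so quadratic reciprocity gives (29/563) = (563/29). Reduce: 563 ≡ 12 (mod 29). Now have -(12/29).
Factor out 2: 12 = 2^2·3. Since 29 ≡ 5 (mod 8), (2/29) = -1, and (2/29)^2 = +1. Now have -(3/29).
29 ≡ 1 (mod 4), so quadratic reciprocity gives (3/29) = (29/3). Reduce: 29 ≡ 2 (mod 3). Now have -(2/3).
Factor out 2: 2 = 2. Since 3 ≡ 3 (mod 8), (2/3) = -1. Now have (1/3).
(1/3) = 1. Collecting the sign factors: 1.
(58/563) = 1, and 563 is prime, so 58 is a quadratic residue mod 563.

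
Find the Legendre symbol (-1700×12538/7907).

By multiplicativity, (-1700·12538/7907) = (-1700/7907)·(12538/7907).
First factor (-1700/7907):
Reduce the numerator: -1700 ≡ 6207 (mod 7907), so (-1700/7907) = (6207/7907).
Both 6207 ≡ 3 and 7907 ≡ 3 (mod 4), so reciprocity gives (6207/7907) = -(7907/6207). Reduce: 7907 ≡ 1700 (mod 6207). Now have -(1700/6207).
Factor out 2: 1700 = 2^2·425. Since 6207 ≡ 7 (mod 8), (2/6207) = +1, and (2/6207)^2 = +1. Now have -(425/6207).
425 ≡ 1 (mod 4), so quadratic reciprocity gives (425/6207) = (6207/425). Reduce: 6207 ≡ 257 (mod 425). Now have -(257/425).
257 ≡ 1 (mod 4), so quadratic reciprocity gives (257/425) = (425/257). Reduce: 425 ≡ 168 (mod 257). Now have -(168/257).
Factor out 2: 168 = 2^3·21. Since 257 ≡ 1 (mod 8), (2/257) = +1, and (2/257)^3 = +1. Now have -(21/257).
21 ≡ 1 (mod 4), so quadratic reciprocity gives (21/257) = (257/21). Reduce: 257 ≡ 5 (mod 21). Now have -(5/21).
5 ≡ 1 (mod 4), so quadratic reciprocity gives (5/21) = (21/5). Reduce: 21 ≡ 1 (mod 5). Now have -(1/5).
(1/5) = 1. Collecting the sign factors: -1.
Second factor (12538/7907):
Reduce the numerator: 12538 ≡ 4631 (mod 7907), so (12538/7907) = (4631/7907).
Both 4631 ≡ 3 and 7907 ≡ 3 (mod 4), so reciprocity gives (4631/7907) = -(7907/4631). Reduce: 7907 ≡ 3276 (mod 4631). Now have -(3276/4631).
Factor out 2: 3276 = 2^2·819. Since 4631 ≡ 7 (mod 8), (2/4631) = +1, and (2/4631)^2 = +1. Now have -(819/4631).
Both 819 ≡ 3 and 4631 ≡ 3 (mod 4), so reciprocity gives (819/4631) = -(4631/819). Reduce: 4631 ≡ 536 (mod 819). Now have (536/819).
Factor out 2: 536 = 2^3·67. Since 819 ≡ 3 (mod 8), (2/819) = -1, and (2/819)^3 = -1. Now have -(67/819).
Both 67 ≡ 3 and 819 ≡ 3 (mod 4), so reciprocity gives (67/819) = -(819/67). Reduce: 819 ≡ 15 (mod 67). Now have (15/67).
Both 15 ≡ 3 and 67 ≡ 3 (mod 4), so reciprocity gives (15/67) = -(67/15). Reduce: 67 ≡ 7 (mod 15). Now have -(7/15).
Both 7 ≡ 3 and 15 ≡ 3 (mod 4), so reciprocity gives (7/15) = -(15/7). Reduce: 15 ≡ 1 (mod 7). Now have (1/7).
(1/7) = 1. Collecting the sign factors: 1.
Product: (-1)·(1) = -1.

-1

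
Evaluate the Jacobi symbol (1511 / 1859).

1

Both 1511 ≡ 3 and 1859 ≡ 3 (mod 4), so reciprocity gives (1511 / 1859) = -(1859 / 1511). Reduce: 1859 ≡ 348 (mod 1511). Now have -(348 / 1511).
Factor out 2: 348 = 2^2·87. Since 1511 ≡ 7 (mod 8), (2 / 1511) = +1, and (2 / 1511)^2 = +1. Now have -(87 / 1511).
Both 87 ≡ 3 and 1511 ≡ 3 (mod 4), so reciprocity gives (87 / 1511) = -(1511 / 87). Reduce: 1511 ≡ 32 (mod 87). Now have (32 / 87).
Factor out 2: 32 = 2^5. Since 87 ≡ 7 (mod 8), (2 / 87) = +1, and (2 / 87)^5 = +1. Now have (1 / 87).
(1 / 87) = 1. Collecting the sign factors: 1.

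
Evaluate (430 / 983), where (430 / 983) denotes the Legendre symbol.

(430 / 983)
  = (215 / 983)    [983 ≡ 7 mod 8 ⇒ (2 / 983) = +1]
  = -(983 / 215)    [QR: both ≡ 3 mod 4, sign flips]
  = -(123 / 215)    [983 ≡ 123 mod 215]
  = (215 / 123)    [QR: both ≡ 3 mod 4, sign flips]
  = (92 / 123)    [215 ≡ 92 mod 123]
  = (23 / 123)    [123 ≡ 3 mod 8 ⇒ (2 / 123)^2 = +1]
  = -(123 / 23)    [QR: both ≡ 3 mod 4, sign flips]
  = -(8 / 23)    [123 ≡ 8 mod 23]
  = -(1 / 23)    [23 ≡ 7 mod 8 ⇒ (2 / 23)^3 = +1]
  = -1    [(1 / 23) = 1]

-1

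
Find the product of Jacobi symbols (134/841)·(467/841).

1

By multiplicativity, (134·467/841) = (134/841)·(467/841).
First factor (134/841):
Factor out 2: 134 = 2·67. Since 841 ≡ 1 (mod 8), (2/841) = +1. Now have (67/841).
841 ≡ 1 (mod 4), so quadratic reciprocity gives (67/841) = (841/67). Reduce: 841 ≡ 37 (mod 67). Now have (37/67).
37 ≡ 1 (mod 4), so quadratic reciprocity gives (37/67) = (67/37). Reduce: 67 ≡ 30 (mod 37). Now have (30/37).
Factor out 2: 30 = 2·15. Since 37 ≡ 5 (mod 8), (2/37) = -1. Now have -(15/37).
37 ≡ 1 (mod 4), so quadratic reciprocity gives (15/37) = (37/15). Reduce: 37 ≡ 7 (mod 15). Now have -(7/15).
Both 7 ≡ 3 and 15 ≡ 3 (mod 4), so reciprocity gives (7/15) = -(15/7). Reduce: 15 ≡ 1 (mod 7). Now have (1/7).
(1/7) = 1. Collecting the sign factors: 1.
Second factor (467/841):
841 ≡ 1 (mod 4), so quadratic reciprocity gives (467/841) = (841/467). Reduce: 841 ≡ 374 (mod 467). Now have (374/467).
Factor out 2: 374 = 2·187. Since 467 ≡ 3 (mod 8), (2/467) = -1. Now have -(187/467).
Both 187 ≡ 3 and 467 ≡ 3 (mod 4), so reciprocity gives (187/467) = -(467/187). Reduce: 467 ≡ 93 (mod 187). Now have (93/187).
93 ≡ 1 (mod 4), so quadratic reciprocity gives (93/187) = (187/93). Reduce: 187 ≡ 1 (mod 93). Now have (1/93).
(1/93) = 1. Collecting the sign factors: 1.
Product: (1)·(1) = 1.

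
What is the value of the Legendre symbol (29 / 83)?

1

29 ≡ 1 (mod 4), so quadratic reciprocity gives (29 / 83) = (83 / 29). Reduce: 83 ≡ 25 (mod 29). Now have (25 / 29).
25 ≡ 1 (mod 4), so quadratic reciprocity gives (25 / 29) = (29 / 25). Reduce: 29 ≡ 4 (mod 25). Now have (4 / 25).
Factor out 2: 4 = 2^2. Since 25 ≡ 1 (mod 8), (2 / 25) = +1, and (2 / 25)^2 = +1. Now have (1 / 25).
(1 / 25) = 1. Collecting the sign factors: 1.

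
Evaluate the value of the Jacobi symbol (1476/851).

1

Reduce the numerator: 1476 ≡ 625 (mod 851), so (1476/851) = (625/851).
625 ≡ 1 (mod 4), so quadratic reciprocity gives (625/851) = (851/625). Reduce: 851 ≡ 226 (mod 625). Now have (226/625).
Factor out 2: 226 = 2·113. Since 625 ≡ 1 (mod 8), (2/625) = +1. Now have (113/625).
113 ≡ 1 (mod 4), so quadratic reciprocity gives (113/625) = (625/113). Reduce: 625 ≡ 60 (mod 113). Now have (60/113).
Factor out 2: 60 = 2^2·15. Since 113 ≡ 1 (mod 8), (2/113) = +1, and (2/113)^2 = +1. Now have (15/113).
113 ≡ 1 (mod 4), so quadratic reciprocity gives (15/113) = (113/15). Reduce: 113 ≡ 8 (mod 15). Now have (8/15).
Factor out 2: 8 = 2^3. Since 15 ≡ 7 (mod 8), (2/15) = +1, and (2/15)^3 = +1. Now have (1/15).
(1/15) = 1. Collecting the sign factors: 1.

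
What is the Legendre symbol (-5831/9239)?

(-5831/9239)
  = (3408/9239)    [-5831 ≡ 3408 mod 9239]
  = (213/9239)    [9239 ≡ 7 mod 8 ⇒ (2/9239)^4 = +1]
  = (9239/213)    [QR: 213 ≡ 1 mod 4, sign kept]
  = (80/213)    [9239 ≡ 80 mod 213]
  = (5/213)    [213 ≡ 5 mod 8 ⇒ (2/213)^4 = +1]
  = (213/5)    [QR: 5 ≡ 1 mod 4, sign kept]
  = (3/5)    [213 ≡ 3 mod 5]
  = (5/3)    [QR: 5 ≡ 1 mod 4, sign kept]
  = (2/3)    [5 ≡ 2 mod 3]
  = -(1/3)    [3 ≡ 3 mod 8 ⇒ (2/3) = -1]
  = -1    [(1/3) = 1]

-1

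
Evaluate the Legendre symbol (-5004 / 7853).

(-5004 / 7853)
  = (2849 / 7853)    [-5004 ≡ 2849 mod 7853]
  = (7853 / 2849)    [QR: 2849 ≡ 1 mod 4, sign kept]
  = (2155 / 2849)    [7853 ≡ 2155 mod 2849]
  = (2849 / 2155)    [QR: 2849 ≡ 1 mod 4, sign kept]
  = (694 / 2155)    [2849 ≡ 694 mod 2155]
  = -(347 / 2155)    [2155 ≡ 3 mod 8 ⇒ (2 / 2155) = -1]
  = (2155 / 347)    [QR: both ≡ 3 mod 4, sign flips]
  = (73 / 347)    [2155 ≡ 73 mod 347]
  = (347 / 73)    [QR: 73 ≡ 1 mod 4, sign kept]
  = (55 / 73)    [347 ≡ 55 mod 73]
  = (73 / 55)    [QR: 73 ≡ 1 mod 4, sign kept]
  = (18 / 55)    [73 ≡ 18 mod 55]
  = (9 / 55)    [55 ≡ 7 mod 8 ⇒ (2 / 55) = +1]
  = (55 / 9)    [QR: 9 ≡ 1 mod 4, sign kept]
  = (1 / 9)    [55 ≡ 1 mod 9]
  = 1    [(1 / 9) = 1]

1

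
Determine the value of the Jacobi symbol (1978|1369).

(1978|1369)
  = (609|1369)    [1978 ≡ 609 mod 1369]
  = (1369|609)    [QR: 609 ≡ 1 mod 4, sign kept]
  = (151|609)    [1369 ≡ 151 mod 609]
  = (609|151)    [QR: 609 ≡ 1 mod 4, sign kept]
  = (5|151)    [609 ≡ 5 mod 151]
  = (151|5)    [QR: 5 ≡ 1 mod 4, sign kept]
  = (1|5)    [151 ≡ 1 mod 5]
  = 1    [(1|5) = 1]

1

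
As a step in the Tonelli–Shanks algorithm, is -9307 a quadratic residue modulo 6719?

(-9307|6719)
  = -(9307|6719)    [6719 ≡ 3 mod 4 ⇒ (-1|6719) = -1]
  = -(2588|6719)    [9307 ≡ 2588 mod 6719]
  = -(647|6719)    [6719 ≡ 7 mod 8 ⇒ (2|6719)^2 = +1]
  = (6719|647)    [QR: both ≡ 3 mod 4, sign flips]
  = (249|647)    [6719 ≡ 249 mod 647]
  = (647|249)    [QR: 249 ≡ 1 mod 4, sign kept]
  = (149|249)    [647 ≡ 149 mod 249]
  = (249|149)    [QR: 149 ≡ 1 mod 4, sign kept]
  = (100|149)    [249 ≡ 100 mod 149]
  = (25|149)    [149 ≡ 5 mod 8 ⇒ (2|149)^2 = +1]
  = (149|25)    [QR: 25 ≡ 1 mod 4, sign kept]
  = (24|25)    [149 ≡ 24 mod 25]
  = (3|25)    [25 ≡ 1 mod 8 ⇒ (2|25)^3 = +1]
  = (25|3)    [QR: 25 ≡ 1 mod 4, sign kept]
  = (1|3)    [25 ≡ 1 mod 3]
  = 1    [(1|3) = 1]
(-9307|6719) = 1, and 6719 is prime, so -9307 is a quadratic residue mod 6719.

yes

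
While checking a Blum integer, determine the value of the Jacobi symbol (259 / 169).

Reduce the numerator: 259 ≡ 90 (mod 169), so (259 / 169) = (90 / 169).
Factor out 2: 90 = 2·45. Since 169 ≡ 1 (mod 8), (2 / 169) = +1. Now have (45 / 169).
45 ≡ 1 (mod 4), so quadratic reciprocity gives (45 / 169) = (169 / 45). Reduce: 169 ≡ 34 (mod 45). Now have (34 / 45).
Factor out 2: 34 = 2·17. Since 45 ≡ 5 (mod 8), (2 / 45) = -1. Now have -(17 / 45).
17 ≡ 1 (mod 4), so quadratic reciprocity gives (17 / 45) = (45 / 17). Reduce: 45 ≡ 11 (mod 17). Now have -(11 / 17).
17 ≡ 1 (mod 4), so quadratic reciprocity gives (11 / 17) = (17 / 11). Reduce: 17 ≡ 6 (mod 11). Now have -(6 / 11).
Factor out 2: 6 = 2·3. Since 11 ≡ 3 (mod 8), (2 / 11) = -1. Now have (3 / 11).
Both 3 ≡ 3 and 11 ≡ 3 (mod 4), so reciprocity gives (3 / 11) = -(11 / 3). Reduce: 11 ≡ 2 (mod 3). Now have -(2 / 3).
Factor out 2: 2 = 2. Since 3 ≡ 3 (mod 8), (2 / 3) = -1. Now have (1 / 3).
(1 / 3) = 1. Collecting the sign factors: 1.

1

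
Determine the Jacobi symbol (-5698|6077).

Reduce the numerator: -5698 ≡ 379 (mod 6077), so (-5698|6077) = (379|6077).
6077 ≡ 1 (mod 4), so quadratic reciprocity gives (379|6077) = (6077|379). Reduce: 6077 ≡ 13 (mod 379). Now have (13|379).
13 ≡ 1 (mod 4), so quadratic reciprocity gives (13|379) = (379|13). Reduce: 379 ≡ 2 (mod 13). Now have (2|13).
Factor out 2: 2 = 2. Since 13 ≡ 5 (mod 8), (2|13) = -1. Now have -(1|13).
(1|13) = 1. Collecting the sign factors: -1.

-1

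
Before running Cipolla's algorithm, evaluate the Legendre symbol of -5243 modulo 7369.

(-5243/7369)
  = (2126/7369)    [-5243 ≡ 2126 mod 7369]
  = (1063/7369)    [7369 ≡ 1 mod 8 ⇒ (2/7369) = +1]
  = (7369/1063)    [QR: 7369 ≡ 1 mod 4, sign kept]
  = (991/1063)    [7369 ≡ 991 mod 1063]
  = -(1063/991)    [QR: both ≡ 3 mod 4, sign flips]
  = -(72/991)    [1063 ≡ 72 mod 991]
  = -(9/991)    [991 ≡ 7 mod 8 ⇒ (2/991)^3 = +1]
  = -(991/9)    [QR: 9 ≡ 1 mod 4, sign kept]
  = -(1/9)    [991 ≡ 1 mod 9]
  = -1    [(1/9) = 1]

-1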